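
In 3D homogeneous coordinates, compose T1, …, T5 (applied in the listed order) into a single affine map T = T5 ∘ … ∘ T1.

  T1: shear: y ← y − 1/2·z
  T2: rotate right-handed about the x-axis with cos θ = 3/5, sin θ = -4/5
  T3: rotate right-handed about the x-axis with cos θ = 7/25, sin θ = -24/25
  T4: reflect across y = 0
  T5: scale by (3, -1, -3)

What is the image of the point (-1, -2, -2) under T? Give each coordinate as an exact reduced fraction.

T(p) = (-3, -1, -6)

T1 shear: y ← y − 1/2·z: (-1, -2, -2) → (-1, -1, -2)
T2 rotate right-handed about the x-axis with cos θ = 3/5, sin θ = -4/5: (-1, -1, -2) → (-1, -11/5, -2/5)
T3 rotate right-handed about the x-axis with cos θ = 7/25, sin θ = -24/25: (-1, -11/5, -2/5) → (-1, -1, 2)
T4 reflect across y = 0: (-1, -1, 2) → (-1, 1, 2)
T5 scale by (3, -1, -3): (-1, 1, 2) → (-3, -1, -6)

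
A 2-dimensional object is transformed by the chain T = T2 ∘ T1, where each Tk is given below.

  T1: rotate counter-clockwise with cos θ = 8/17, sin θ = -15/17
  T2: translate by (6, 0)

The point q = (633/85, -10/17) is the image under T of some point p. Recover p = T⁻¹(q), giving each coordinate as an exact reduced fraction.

p = (6/5, 1)

T1 = [8/17 15/17 0; -15/17 8/17 0; 0 0 1]
T2·T1 = [8/17 15/17 6; -15/17 8/17 0; 0 0 1]
det M = 1; M⁻¹ = [8/17 -15/17 -48/17; 15/17 8/17 -90/17; 0 0 1]
M⁻¹ · (633/85, -10/17)ᵀ = (6/5, 1)ᵀ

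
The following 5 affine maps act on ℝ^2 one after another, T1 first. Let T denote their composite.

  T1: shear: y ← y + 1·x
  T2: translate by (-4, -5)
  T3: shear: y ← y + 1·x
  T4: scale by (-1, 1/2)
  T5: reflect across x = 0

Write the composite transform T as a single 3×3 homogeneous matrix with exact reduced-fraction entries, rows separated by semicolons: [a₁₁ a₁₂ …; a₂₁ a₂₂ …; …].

T1 = [1 0 0; 1 1 0; 0 0 1]
T2·T1 = [1 0 -4; 1 1 -5; 0 0 1]
T3·…·T1 = [1 0 -4; 2 1 -9; 0 0 1]
T4·…·T1 = [-1 0 4; 1 1/2 -9/2; 0 0 1]
T5·…·T1 = [1 0 -4; 1 1/2 -9/2; 0 0 1]

T = [1 0 -4; 1 1/2 -9/2; 0 0 1]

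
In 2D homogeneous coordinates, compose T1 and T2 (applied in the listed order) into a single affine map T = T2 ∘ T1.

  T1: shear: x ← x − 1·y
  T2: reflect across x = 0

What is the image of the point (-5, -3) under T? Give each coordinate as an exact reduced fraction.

T1 shear: x ← x − 1·y: (-5, -3) → (-2, -3)
T2 reflect across x = 0: (-2, -3) → (2, -3)

T(p) = (2, -3)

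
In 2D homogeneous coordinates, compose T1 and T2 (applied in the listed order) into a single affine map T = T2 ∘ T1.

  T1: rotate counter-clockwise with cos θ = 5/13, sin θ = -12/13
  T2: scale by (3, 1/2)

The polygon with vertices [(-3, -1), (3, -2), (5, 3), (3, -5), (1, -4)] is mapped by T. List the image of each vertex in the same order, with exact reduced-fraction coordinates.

T1 rotate counter-clockwise with cos θ = 5/13, sin θ = -12/13: (-3, -1) → (-27/13, 31/13); (3, -2) → (-9/13, -46/13); (5, 3) → (61/13, -45/13); (3, -5) → (-45/13, -61/13); (1, -4) → (-43/13, -32/13)
T2 scale by (3, 1/2): (-27/13, 31/13) → (-81/13, 31/26); (-9/13, -46/13) → (-27/13, -23/13); (61/13, -45/13) → (183/13, -45/26); (-45/13, -61/13) → (-135/13, -61/26); (-43/13, -32/13) → (-129/13, -16/13)

image vertices: (-81/13, 31/26), (-27/13, -23/13), (183/13, -45/26), (-135/13, -61/26), (-129/13, -16/13)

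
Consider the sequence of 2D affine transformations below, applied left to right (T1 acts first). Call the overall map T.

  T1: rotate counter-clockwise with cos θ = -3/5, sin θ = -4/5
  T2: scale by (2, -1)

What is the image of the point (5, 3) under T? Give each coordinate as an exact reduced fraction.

T(p) = (-6/5, 29/5)

T1 rotate counter-clockwise with cos θ = -3/5, sin θ = -4/5: (5, 3) → (-3/5, -29/5)
T2 scale by (2, -1): (-3/5, -29/5) → (-6/5, 29/5)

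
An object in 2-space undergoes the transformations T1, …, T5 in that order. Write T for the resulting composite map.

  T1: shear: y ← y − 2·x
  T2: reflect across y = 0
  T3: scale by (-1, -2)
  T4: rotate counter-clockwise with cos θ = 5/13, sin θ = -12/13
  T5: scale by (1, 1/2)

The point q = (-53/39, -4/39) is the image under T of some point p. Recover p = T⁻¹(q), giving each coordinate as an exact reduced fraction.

p = (1/3, 0)

T1 = [1 0 0; -2 1 0; 0 0 1]
T2·T1 = [1 0 0; 2 -1 0; 0 0 1]
T3·…·T1 = [-1 0 0; -4 2 0; 0 0 1]
T4·…·T1 = [-53/13 24/13 0; -8/13 10/13 0; 0 0 1]
T5·…·T1 = [-53/13 24/13 0; -4/13 5/13 0; 0 0 1]
det M = -1; M⁻¹ = [-5/13 24/13 0; -4/13 53/13 0; 0 0 1]
M⁻¹ · (-53/39, -4/39)ᵀ = (1/3, 0)ᵀ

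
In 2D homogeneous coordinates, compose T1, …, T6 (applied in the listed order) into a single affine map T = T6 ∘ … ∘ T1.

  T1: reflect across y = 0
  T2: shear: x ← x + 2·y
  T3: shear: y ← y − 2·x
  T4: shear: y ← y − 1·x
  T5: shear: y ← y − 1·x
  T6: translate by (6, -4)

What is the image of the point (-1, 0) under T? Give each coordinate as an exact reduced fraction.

T(p) = (5, 0)

T1 reflect across y = 0: (-1, 0) → (-1, 0)
T2 shear: x ← x + 2·y: (-1, 0) → (-1, 0)
T3 shear: y ← y − 2·x: (-1, 0) → (-1, 2)
T4 shear: y ← y − 1·x: (-1, 2) → (-1, 3)
T5 shear: y ← y − 1·x: (-1, 3) → (-1, 4)
T6 translate by (6, -4): (-1, 4) → (5, 0)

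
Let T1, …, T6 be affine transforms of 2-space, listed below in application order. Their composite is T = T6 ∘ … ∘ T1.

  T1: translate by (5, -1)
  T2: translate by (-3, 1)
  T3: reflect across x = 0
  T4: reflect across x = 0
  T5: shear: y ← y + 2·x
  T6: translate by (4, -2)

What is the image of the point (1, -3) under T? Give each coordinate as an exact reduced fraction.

T1 translate by (5, -1): (1, -3) → (6, -4)
T2 translate by (-3, 1): (6, -4) → (3, -3)
T3 reflect across x = 0: (3, -3) → (-3, -3)
T4 reflect across x = 0: (-3, -3) → (3, -3)
T5 shear: y ← y + 2·x: (3, -3) → (3, 3)
T6 translate by (4, -2): (3, 3) → (7, 1)

T(p) = (7, 1)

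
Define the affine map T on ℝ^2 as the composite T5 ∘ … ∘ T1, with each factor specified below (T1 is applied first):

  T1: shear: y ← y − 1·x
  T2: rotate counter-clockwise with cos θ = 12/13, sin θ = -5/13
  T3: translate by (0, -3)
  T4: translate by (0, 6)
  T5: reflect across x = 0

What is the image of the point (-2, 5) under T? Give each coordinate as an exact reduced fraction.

T1 shear: y ← y − 1·x: (-2, 5) → (-2, 7)
T2 rotate counter-clockwise with cos θ = 12/13, sin θ = -5/13: (-2, 7) → (11/13, 94/13)
T3 translate by (0, -3): (11/13, 94/13) → (11/13, 55/13)
T4 translate by (0, 6): (11/13, 55/13) → (11/13, 133/13)
T5 reflect across x = 0: (11/13, 133/13) → (-11/13, 133/13)

T(p) = (-11/13, 133/13)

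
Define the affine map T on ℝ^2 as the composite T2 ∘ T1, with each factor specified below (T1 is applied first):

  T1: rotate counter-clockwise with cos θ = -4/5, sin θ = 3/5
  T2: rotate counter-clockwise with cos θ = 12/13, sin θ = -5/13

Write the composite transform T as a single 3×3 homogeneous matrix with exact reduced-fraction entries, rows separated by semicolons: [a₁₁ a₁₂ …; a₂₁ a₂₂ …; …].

T = [-33/65 -56/65 0; 56/65 -33/65 0; 0 0 1]

T1 = [-4/5 -3/5 0; 3/5 -4/5 0; 0 0 1]
T2·T1 = [-33/65 -56/65 0; 56/65 -33/65 0; 0 0 1]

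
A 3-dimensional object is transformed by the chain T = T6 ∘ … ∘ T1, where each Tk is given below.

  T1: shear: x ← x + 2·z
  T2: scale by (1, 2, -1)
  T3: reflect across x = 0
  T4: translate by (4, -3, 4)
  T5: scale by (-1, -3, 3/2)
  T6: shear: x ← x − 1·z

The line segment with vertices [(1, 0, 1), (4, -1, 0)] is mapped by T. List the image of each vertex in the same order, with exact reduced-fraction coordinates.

image vertices: (-11/2, 9, 9/2), (-6, 15, 6)

T1 shear: x ← x + 2·z: (1, 0, 1) → (3, 0, 1); (4, -1, 0) → (4, -1, 0)
T2 scale by (1, 2, -1): (3, 0, 1) → (3, 0, -1); (4, -1, 0) → (4, -2, 0)
T3 reflect across x = 0: (3, 0, -1) → (-3, 0, -1); (4, -2, 0) → (-4, -2, 0)
T4 translate by (4, -3, 4): (-3, 0, -1) → (1, -3, 3); (-4, -2, 0) → (0, -5, 4)
T5 scale by (-1, -3, 3/2): (1, -3, 3) → (-1, 9, 9/2); (0, -5, 4) → (0, 15, 6)
T6 shear: x ← x − 1·z: (-1, 9, 9/2) → (-11/2, 9, 9/2); (0, 15, 6) → (-6, 15, 6)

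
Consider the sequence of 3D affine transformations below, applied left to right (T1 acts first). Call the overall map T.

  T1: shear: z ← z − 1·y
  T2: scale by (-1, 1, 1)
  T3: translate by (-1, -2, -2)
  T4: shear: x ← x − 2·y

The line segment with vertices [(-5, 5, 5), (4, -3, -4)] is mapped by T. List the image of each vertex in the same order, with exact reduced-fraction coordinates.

image vertices: (-2, 3, -2), (5, -5, -3)

T1 shear: z ← z − 1·y: (-5, 5, 5) → (-5, 5, 0); (4, -3, -4) → (4, -3, -1)
T2 scale by (-1, 1, 1): (-5, 5, 0) → (5, 5, 0); (4, -3, -1) → (-4, -3, -1)
T3 translate by (-1, -2, -2): (5, 5, 0) → (4, 3, -2); (-4, -3, -1) → (-5, -5, -3)
T4 shear: x ← x − 2·y: (4, 3, -2) → (-2, 3, -2); (-5, -5, -3) → (5, -5, -3)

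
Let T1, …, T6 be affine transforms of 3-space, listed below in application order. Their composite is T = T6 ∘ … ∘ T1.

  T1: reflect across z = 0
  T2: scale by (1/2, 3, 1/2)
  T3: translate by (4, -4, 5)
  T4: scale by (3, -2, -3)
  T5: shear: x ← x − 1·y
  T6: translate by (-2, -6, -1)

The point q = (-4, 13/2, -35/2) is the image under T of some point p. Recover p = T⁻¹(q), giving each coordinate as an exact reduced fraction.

p = (-1, -3/4, -1)

T1 = [1 0 0 0; 0 1 0 0; 0 0 -1 0; 0 0 0 1]
T2·T1 = [1/2 0 0 0; 0 3 0 0; 0 0 -1/2 0; 0 0 0 1]
T3·…·T1 = [1/2 0 0 4; 0 3 0 -4; 0 0 -1/2 5; 0 0 0 1]
T4·…·T1 = [3/2 0 0 12; 0 -6 0 8; 0 0 3/2 -15; 0 0 0 1]
T5·…·T1 = [3/2 6 0 4; 0 -6 0 8; 0 0 3/2 -15; 0 0 0 1]
T6·…·T1 = [3/2 6 0 2; 0 -6 0 2; 0 0 3/2 -16; 0 0 0 1]
det M = -27/2; M⁻¹ = [2/3 2/3 0 -8/3; 0 -1/6 0 1/3; 0 0 2/3 32/3; 0 0 0 1]
M⁻¹ · (-4, 13/2, -35/2)ᵀ = (-1, -3/4, -1)ᵀ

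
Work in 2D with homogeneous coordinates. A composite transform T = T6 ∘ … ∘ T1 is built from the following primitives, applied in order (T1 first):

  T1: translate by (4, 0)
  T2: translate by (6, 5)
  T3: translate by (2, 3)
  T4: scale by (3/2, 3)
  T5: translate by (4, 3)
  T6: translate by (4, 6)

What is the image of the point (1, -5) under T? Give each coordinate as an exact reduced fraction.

T(p) = (55/2, 18)

T1 translate by (4, 0): (1, -5) → (5, -5)
T2 translate by (6, 5): (5, -5) → (11, 0)
T3 translate by (2, 3): (11, 0) → (13, 3)
T4 scale by (3/2, 3): (13, 3) → (39/2, 9)
T5 translate by (4, 3): (39/2, 9) → (47/2, 12)
T6 translate by (4, 6): (47/2, 12) → (55/2, 18)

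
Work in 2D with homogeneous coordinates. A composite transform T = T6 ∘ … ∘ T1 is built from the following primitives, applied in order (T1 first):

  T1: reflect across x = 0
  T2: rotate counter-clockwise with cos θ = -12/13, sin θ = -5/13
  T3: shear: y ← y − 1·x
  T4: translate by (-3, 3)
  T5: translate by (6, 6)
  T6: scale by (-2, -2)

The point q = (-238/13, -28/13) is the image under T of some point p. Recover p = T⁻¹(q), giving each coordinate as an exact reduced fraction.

p = (5, 4)

T1 = [-1 0 0; 0 1 0; 0 0 1]
T2·T1 = [12/13 5/13 0; 5/13 -12/13 0; 0 0 1]
T3·…·T1 = [12/13 5/13 0; -7/13 -17/13 0; 0 0 1]
T4·…·T1 = [12/13 5/13 -3; -7/13 -17/13 3; 0 0 1]
T5·…·T1 = [12/13 5/13 3; -7/13 -17/13 9; 0 0 1]
T6·…·T1 = [-24/13 -10/13 -6; 14/13 34/13 -18; 0 0 1]
det M = -4; M⁻¹ = [-17/26 -5/26 -96/13; 7/26 6/13 129/13; 0 0 1]
M⁻¹ · (-238/13, -28/13)ᵀ = (5, 4)ᵀ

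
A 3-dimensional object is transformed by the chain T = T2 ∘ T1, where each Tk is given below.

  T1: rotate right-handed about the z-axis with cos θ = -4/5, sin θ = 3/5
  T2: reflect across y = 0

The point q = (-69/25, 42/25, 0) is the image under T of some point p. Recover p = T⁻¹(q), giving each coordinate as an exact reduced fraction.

p = (6/5, 3, 0)

T1 = [-4/5 -3/5 0 0; 3/5 -4/5 0 0; 0 0 1 0; 0 0 0 1]
T2·T1 = [-4/5 -3/5 0 0; -3/5 4/5 0 0; 0 0 1 0; 0 0 0 1]
det M = -1; M⁻¹ = [-4/5 -3/5 0 0; -3/5 4/5 0 0; 0 0 1 0; 0 0 0 1]
M⁻¹ · (-69/25, 42/25, 0)ᵀ = (6/5, 3, 0)ᵀ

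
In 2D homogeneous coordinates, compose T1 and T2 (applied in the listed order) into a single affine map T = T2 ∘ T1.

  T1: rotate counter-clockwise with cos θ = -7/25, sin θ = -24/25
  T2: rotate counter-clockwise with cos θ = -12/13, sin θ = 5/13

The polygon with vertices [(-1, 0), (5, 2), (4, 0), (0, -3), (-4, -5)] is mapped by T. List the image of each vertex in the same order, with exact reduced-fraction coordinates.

image vertices: (-204/325, -253/325), (514/325, 1673/325), (816/325, 1012/325), (759/325, -612/325), (449/325, -2032/325)

T1 rotate counter-clockwise with cos θ = -7/25, sin θ = -24/25: (-1, 0) → (7/25, 24/25); (5, 2) → (13/25, -134/25); (4, 0) → (-28/25, -96/25); (0, -3) → (-72/25, 21/25); (-4, -5) → (-92/25, 131/25)
T2 rotate counter-clockwise with cos θ = -12/13, sin θ = 5/13: (7/25, 24/25) → (-204/325, -253/325); (13/25, -134/25) → (514/325, 1673/325); (-28/25, -96/25) → (816/325, 1012/325); (-72/25, 21/25) → (759/325, -612/325); (-92/25, 131/25) → (449/325, -2032/325)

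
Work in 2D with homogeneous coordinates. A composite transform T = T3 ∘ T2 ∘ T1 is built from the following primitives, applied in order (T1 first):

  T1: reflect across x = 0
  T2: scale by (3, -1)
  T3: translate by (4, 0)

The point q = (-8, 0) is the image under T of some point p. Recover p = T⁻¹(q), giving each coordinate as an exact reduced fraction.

T1 = [-1 0 0; 0 1 0; 0 0 1]
T2·T1 = [-3 0 0; 0 -1 0; 0 0 1]
T3·…·T1 = [-3 0 4; 0 -1 0; 0 0 1]
det M = 3; M⁻¹ = [-1/3 0 4/3; 0 -1 0; 0 0 1]
M⁻¹ · (-8, 0)ᵀ = (4, 0)ᵀ

p = (4, 0)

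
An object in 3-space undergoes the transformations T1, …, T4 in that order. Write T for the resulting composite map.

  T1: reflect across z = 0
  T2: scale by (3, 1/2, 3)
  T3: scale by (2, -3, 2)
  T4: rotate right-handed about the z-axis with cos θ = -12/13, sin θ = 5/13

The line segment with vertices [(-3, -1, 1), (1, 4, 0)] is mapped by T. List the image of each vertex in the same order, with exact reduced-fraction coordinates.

image vertices: (417/26, -108/13, -6), (-42/13, 102/13, 0)

T1 reflect across z = 0: (-3, -1, 1) → (-3, -1, -1); (1, 4, 0) → (1, 4, 0)
T2 scale by (3, 1/2, 3): (-3, -1, -1) → (-9, -1/2, -3); (1, 4, 0) → (3, 2, 0)
T3 scale by (2, -3, 2): (-9, -1/2, -3) → (-18, 3/2, -6); (3, 2, 0) → (6, -6, 0)
T4 rotate right-handed about the z-axis with cos θ = -12/13, sin θ = 5/13: (-18, 3/2, -6) → (417/26, -108/13, -6); (6, -6, 0) → (-42/13, 102/13, 0)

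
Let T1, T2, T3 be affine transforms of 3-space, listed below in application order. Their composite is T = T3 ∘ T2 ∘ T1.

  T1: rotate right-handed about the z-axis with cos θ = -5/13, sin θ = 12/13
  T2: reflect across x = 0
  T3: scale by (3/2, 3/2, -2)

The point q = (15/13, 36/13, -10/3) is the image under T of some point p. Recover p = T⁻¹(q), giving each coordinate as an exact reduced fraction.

T1 = [-5/13 -12/13 0 0; 12/13 -5/13 0 0; 0 0 1 0; 0 0 0 1]
T2·T1 = [5/13 12/13 0 0; 12/13 -5/13 0 0; 0 0 1 0; 0 0 0 1]
T3·…·T1 = [15/26 18/13 0 0; 18/13 -15/26 0 0; 0 0 -2 0; 0 0 0 1]
det M = 9/2; M⁻¹ = [10/39 8/13 0 0; 8/13 -10/39 0 0; 0 0 -1/2 0; 0 0 0 1]
M⁻¹ · (15/13, 36/13, -10/3)ᵀ = (2, 0, 5/3)ᵀ

p = (2, 0, 5/3)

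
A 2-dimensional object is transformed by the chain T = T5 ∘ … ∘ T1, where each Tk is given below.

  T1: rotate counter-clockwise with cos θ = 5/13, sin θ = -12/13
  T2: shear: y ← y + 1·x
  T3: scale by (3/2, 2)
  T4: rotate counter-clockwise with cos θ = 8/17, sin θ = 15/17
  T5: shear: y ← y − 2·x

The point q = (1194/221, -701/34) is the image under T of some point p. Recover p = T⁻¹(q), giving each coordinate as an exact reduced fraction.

p = (-1, -4)

T1 = [5/13 12/13 0; -12/13 5/13 0; 0 0 1]
T2·T1 = [5/13 12/13 0; -7/13 17/13 0; 0 0 1]
T3·…·T1 = [15/26 18/13 0; -14/13 34/13 0; 0 0 1]
T4·…·T1 = [270/221 -366/221 0; 1/442 542/221 0; 0 0 1]
T5·…·T1 = [270/221 -366/221 0; -83/34 98/17 0; 0 0 1]
det M = 3; M⁻¹ = [98/51 122/221 0; 83/102 90/221 0; 0 0 1]
M⁻¹ · (1194/221, -701/34)ᵀ = (-1, -4)ᵀ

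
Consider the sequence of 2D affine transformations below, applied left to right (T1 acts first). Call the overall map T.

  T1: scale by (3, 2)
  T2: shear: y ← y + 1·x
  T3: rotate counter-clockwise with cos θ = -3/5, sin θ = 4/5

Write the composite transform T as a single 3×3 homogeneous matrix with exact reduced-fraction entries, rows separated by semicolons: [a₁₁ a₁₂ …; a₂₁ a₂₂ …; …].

T1 = [3 0 0; 0 2 0; 0 0 1]
T2·T1 = [3 0 0; 3 2 0; 0 0 1]
T3·…·T1 = [-21/5 -8/5 0; 3/5 -6/5 0; 0 0 1]

T = [-21/5 -8/5 0; 3/5 -6/5 0; 0 0 1]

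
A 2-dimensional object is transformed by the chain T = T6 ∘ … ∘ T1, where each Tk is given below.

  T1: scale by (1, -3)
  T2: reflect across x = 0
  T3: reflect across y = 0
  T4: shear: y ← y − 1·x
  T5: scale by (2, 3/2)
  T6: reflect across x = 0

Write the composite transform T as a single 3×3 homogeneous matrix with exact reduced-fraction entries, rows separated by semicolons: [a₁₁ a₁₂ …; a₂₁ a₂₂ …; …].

T = [2 0 0; 3/2 9/2 0; 0 0 1]

T1 = [1 0 0; 0 -3 0; 0 0 1]
T2·T1 = [-1 0 0; 0 -3 0; 0 0 1]
T3·…·T1 = [-1 0 0; 0 3 0; 0 0 1]
T4·…·T1 = [-1 0 0; 1 3 0; 0 0 1]
T5·…·T1 = [-2 0 0; 3/2 9/2 0; 0 0 1]
T6·…·T1 = [2 0 0; 3/2 9/2 0; 0 0 1]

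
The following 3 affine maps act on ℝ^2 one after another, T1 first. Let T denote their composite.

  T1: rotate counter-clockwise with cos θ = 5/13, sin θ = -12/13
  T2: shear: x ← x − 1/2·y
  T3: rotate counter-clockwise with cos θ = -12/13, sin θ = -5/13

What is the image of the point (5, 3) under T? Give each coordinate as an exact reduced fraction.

T1 rotate counter-clockwise with cos θ = 5/13, sin θ = -12/13: (5, 3) → (61/13, -45/13)
T2 shear: x ← x − 1/2·y: (61/13, -45/13) → (167/26, -45/13)
T3 rotate counter-clockwise with cos θ = -12/13, sin θ = -5/13: (167/26, -45/13) → (-1227/169, 245/338)

T(p) = (-1227/169, 245/338)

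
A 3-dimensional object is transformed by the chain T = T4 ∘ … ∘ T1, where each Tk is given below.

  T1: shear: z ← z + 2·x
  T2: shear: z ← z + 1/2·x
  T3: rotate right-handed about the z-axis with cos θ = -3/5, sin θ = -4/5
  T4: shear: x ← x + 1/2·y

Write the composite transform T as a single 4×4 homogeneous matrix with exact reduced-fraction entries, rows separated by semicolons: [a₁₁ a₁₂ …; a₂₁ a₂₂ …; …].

T1 = [1 0 0 0; 0 1 0 0; 2 0 1 0; 0 0 0 1]
T2·T1 = [1 0 0 0; 0 1 0 0; 5/2 0 1 0; 0 0 0 1]
T3·…·T1 = [-3/5 4/5 0 0; -4/5 -3/5 0 0; 5/2 0 1 0; 0 0 0 1]
T4·…·T1 = [-1 1/2 0 0; -4/5 -3/5 0 0; 5/2 0 1 0; 0 0 0 1]

T = [-1 1/2 0 0; -4/5 -3/5 0 0; 5/2 0 1 0; 0 0 0 1]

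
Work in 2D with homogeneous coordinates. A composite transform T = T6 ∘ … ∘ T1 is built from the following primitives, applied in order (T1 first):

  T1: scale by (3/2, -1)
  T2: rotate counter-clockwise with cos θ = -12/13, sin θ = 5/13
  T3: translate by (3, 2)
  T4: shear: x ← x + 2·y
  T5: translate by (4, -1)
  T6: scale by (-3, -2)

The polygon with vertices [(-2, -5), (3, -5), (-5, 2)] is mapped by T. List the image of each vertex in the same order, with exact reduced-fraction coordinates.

T1 scale by (3/2, -1): (-2, -5) → (-3, 5); (3, -5) → (9/2, 5); (-5, 2) → (-15/2, -2)
T2 rotate counter-clockwise with cos θ = -12/13, sin θ = 5/13: (-3, 5) → (11/13, -75/13); (9/2, 5) → (-79/13, -75/26); (-15/2, -2) → (100/13, -27/26)
T3 translate by (3, 2): (11/13, -75/13) → (50/13, -49/13); (-79/13, -75/26) → (-40/13, -23/26); (100/13, -27/26) → (139/13, 25/26)
T4 shear: x ← x + 2·y: (50/13, -49/13) → (-48/13, -49/13); (-40/13, -23/26) → (-63/13, -23/26); (139/13, 25/26) → (164/13, 25/26)
T5 translate by (4, -1): (-48/13, -49/13) → (4/13, -62/13); (-63/13, -23/26) → (-11/13, -49/26); (164/13, 25/26) → (216/13, -1/26)
T6 scale by (-3, -2): (4/13, -62/13) → (-12/13, 124/13); (-11/13, -49/26) → (33/13, 49/13); (216/13, -1/26) → (-648/13, 1/13)

image vertices: (-12/13, 124/13), (33/13, 49/13), (-648/13, 1/13)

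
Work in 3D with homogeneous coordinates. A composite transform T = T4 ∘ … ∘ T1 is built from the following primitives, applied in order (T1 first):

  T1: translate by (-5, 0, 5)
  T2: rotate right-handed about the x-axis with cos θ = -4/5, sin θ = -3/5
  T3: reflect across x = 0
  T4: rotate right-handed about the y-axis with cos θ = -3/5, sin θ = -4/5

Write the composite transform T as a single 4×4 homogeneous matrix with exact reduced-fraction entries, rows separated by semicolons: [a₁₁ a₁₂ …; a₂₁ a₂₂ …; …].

T1 = [1 0 0 -5; 0 1 0 0; 0 0 1 5; 0 0 0 1]
T2·T1 = [1 0 0 -5; 0 -4/5 3/5 3; 0 -3/5 -4/5 -4; 0 0 0 1]
T3·…·T1 = [-1 0 0 5; 0 -4/5 3/5 3; 0 -3/5 -4/5 -4; 0 0 0 1]
T4·…·T1 = [3/5 12/25 16/25 1/5; 0 -4/5 3/5 3; -4/5 9/25 12/25 32/5; 0 0 0 1]

T = [3/5 12/25 16/25 1/5; 0 -4/5 3/5 3; -4/5 9/25 12/25 32/5; 0 0 0 1]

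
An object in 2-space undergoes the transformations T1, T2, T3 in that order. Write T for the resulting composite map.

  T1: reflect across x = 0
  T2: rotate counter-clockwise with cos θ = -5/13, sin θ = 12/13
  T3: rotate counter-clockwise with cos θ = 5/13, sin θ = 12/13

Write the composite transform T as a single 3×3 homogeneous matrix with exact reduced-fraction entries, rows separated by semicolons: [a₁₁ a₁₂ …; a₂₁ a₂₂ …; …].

T = [1 0 0; 0 -1 0; 0 0 1]

T1 = [-1 0 0; 0 1 0; 0 0 1]
T2·T1 = [5/13 -12/13 0; -12/13 -5/13 0; 0 0 1]
T3·…·T1 = [1 0 0; 0 -1 0; 0 0 1]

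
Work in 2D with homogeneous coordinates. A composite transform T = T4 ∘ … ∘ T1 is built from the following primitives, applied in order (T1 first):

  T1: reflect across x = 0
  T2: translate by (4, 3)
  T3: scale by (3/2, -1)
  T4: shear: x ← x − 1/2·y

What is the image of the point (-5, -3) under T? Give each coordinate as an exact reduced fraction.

T1 reflect across x = 0: (-5, -3) → (5, -3)
T2 translate by (4, 3): (5, -3) → (9, 0)
T3 scale by (3/2, -1): (9, 0) → (27/2, 0)
T4 shear: x ← x − 1/2·y: (27/2, 0) → (27/2, 0)

T(p) = (27/2, 0)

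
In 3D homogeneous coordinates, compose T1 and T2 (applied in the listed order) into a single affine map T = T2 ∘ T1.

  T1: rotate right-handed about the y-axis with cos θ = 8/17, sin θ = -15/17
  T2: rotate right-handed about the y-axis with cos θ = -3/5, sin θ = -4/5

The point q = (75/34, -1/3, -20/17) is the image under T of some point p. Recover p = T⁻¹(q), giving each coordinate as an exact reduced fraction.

p = (-2, -1/3, 3/2)

T1 = [8/17 0 -15/17 0; 0 1 0 0; 15/17 0 8/17 0; 0 0 0 1]
T2·T1 = [-84/85 0 13/85 0; 0 1 0 0; -13/85 0 -84/85 0; 0 0 0 1]
det M = 1; M⁻¹ = [-84/85 0 -13/85 0; 0 1 0 0; 13/85 0 -84/85 0; 0 0 0 1]
M⁻¹ · (75/34, -1/3, -20/17)ᵀ = (-2, -1/3, 3/2)ᵀ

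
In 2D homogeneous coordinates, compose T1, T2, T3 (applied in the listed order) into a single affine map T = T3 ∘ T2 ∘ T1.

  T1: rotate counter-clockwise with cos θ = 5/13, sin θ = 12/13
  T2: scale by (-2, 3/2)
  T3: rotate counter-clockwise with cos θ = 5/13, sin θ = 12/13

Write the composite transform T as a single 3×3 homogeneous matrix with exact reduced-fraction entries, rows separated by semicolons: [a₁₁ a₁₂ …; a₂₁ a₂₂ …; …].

T1 = [5/13 -12/13 0; 12/13 5/13 0; 0 0 1]
T2·T1 = [-10/13 24/13 0; 18/13 15/26 0; 0 0 1]
T3·…·T1 = [-266/169 30/169 0; -30/169 651/338 0; 0 0 1]

T = [-266/169 30/169 0; -30/169 651/338 0; 0 0 1]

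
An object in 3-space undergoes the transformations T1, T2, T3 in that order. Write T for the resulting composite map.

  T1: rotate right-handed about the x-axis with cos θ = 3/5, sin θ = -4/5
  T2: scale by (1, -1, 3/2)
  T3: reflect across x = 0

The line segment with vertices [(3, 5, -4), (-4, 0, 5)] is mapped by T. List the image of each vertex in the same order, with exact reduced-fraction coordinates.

image vertices: (-3, 1/5, -48/5), (4, -4, 9/2)

T1 rotate right-handed about the x-axis with cos θ = 3/5, sin θ = -4/5: (3, 5, -4) → (3, -1/5, -32/5); (-4, 0, 5) → (-4, 4, 3)
T2 scale by (1, -1, 3/2): (3, -1/5, -32/5) → (3, 1/5, -48/5); (-4, 4, 3) → (-4, -4, 9/2)
T3 reflect across x = 0: (3, 1/5, -48/5) → (-3, 1/5, -48/5); (-4, -4, 9/2) → (4, -4, 9/2)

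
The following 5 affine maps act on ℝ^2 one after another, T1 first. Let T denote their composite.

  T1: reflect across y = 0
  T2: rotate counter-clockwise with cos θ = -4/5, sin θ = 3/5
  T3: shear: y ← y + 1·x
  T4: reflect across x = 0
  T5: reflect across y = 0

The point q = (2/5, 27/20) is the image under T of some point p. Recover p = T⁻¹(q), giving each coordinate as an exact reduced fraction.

T1 = [1 0 0; 0 -1 0; 0 0 1]
T2·T1 = [-4/5 3/5 0; 3/5 4/5 0; 0 0 1]
T3·…·T1 = [-4/5 3/5 0; -1/5 7/5 0; 0 0 1]
T4·…·T1 = [4/5 -3/5 0; -1/5 7/5 0; 0 0 1]
T5·…·T1 = [4/5 -3/5 0; 1/5 -7/5 0; 0 0 1]
det M = -1; M⁻¹ = [7/5 -3/5 0; 1/5 -4/5 0; 0 0 1]
M⁻¹ · (2/5, 27/20)ᵀ = (-1/4, -1)ᵀ

p = (-1/4, -1)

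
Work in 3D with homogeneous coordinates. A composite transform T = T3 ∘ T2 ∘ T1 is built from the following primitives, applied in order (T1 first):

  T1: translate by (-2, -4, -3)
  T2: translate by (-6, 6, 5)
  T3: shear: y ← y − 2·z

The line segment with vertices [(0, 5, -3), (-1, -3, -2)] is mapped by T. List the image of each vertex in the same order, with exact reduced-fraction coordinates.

image vertices: (-8, 9, -1), (-9, -1, 0)

T1 translate by (-2, -4, -3): (0, 5, -3) → (-2, 1, -6); (-1, -3, -2) → (-3, -7, -5)
T2 translate by (-6, 6, 5): (-2, 1, -6) → (-8, 7, -1); (-3, -7, -5) → (-9, -1, 0)
T3 shear: y ← y − 2·z: (-8, 7, -1) → (-8, 9, -1); (-9, -1, 0) → (-9, -1, 0)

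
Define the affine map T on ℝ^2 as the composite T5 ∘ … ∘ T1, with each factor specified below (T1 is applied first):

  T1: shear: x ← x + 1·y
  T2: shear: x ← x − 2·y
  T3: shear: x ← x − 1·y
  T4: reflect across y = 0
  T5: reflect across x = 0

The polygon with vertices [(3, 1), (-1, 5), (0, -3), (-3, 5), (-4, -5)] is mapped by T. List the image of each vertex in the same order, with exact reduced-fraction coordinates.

image vertices: (-1, -1), (11, -5), (-6, 3), (13, -5), (-6, 5)

T1 shear: x ← x + 1·y: (3, 1) → (4, 1); (-1, 5) → (4, 5); (0, -3) → (-3, -3); (-3, 5) → (2, 5); (-4, -5) → (-9, -5)
T2 shear: x ← x − 2·y: (4, 1) → (2, 1); (4, 5) → (-6, 5); (-3, -3) → (3, -3); (2, 5) → (-8, 5); (-9, -5) → (1, -5)
T3 shear: x ← x − 1·y: (2, 1) → (1, 1); (-6, 5) → (-11, 5); (3, -3) → (6, -3); (-8, 5) → (-13, 5); (1, -5) → (6, -5)
T4 reflect across y = 0: (1, 1) → (1, -1); (-11, 5) → (-11, -5); (6, -3) → (6, 3); (-13, 5) → (-13, -5); (6, -5) → (6, 5)
T5 reflect across x = 0: (1, -1) → (-1, -1); (-11, -5) → (11, -5); (6, 3) → (-6, 3); (-13, -5) → (13, -5); (6, 5) → (-6, 5)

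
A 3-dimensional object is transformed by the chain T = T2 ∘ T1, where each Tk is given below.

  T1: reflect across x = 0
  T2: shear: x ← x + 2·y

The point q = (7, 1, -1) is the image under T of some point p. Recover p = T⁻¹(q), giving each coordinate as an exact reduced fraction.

T1 = [-1 0 0 0; 0 1 0 0; 0 0 1 0; 0 0 0 1]
T2·T1 = [-1 2 0 0; 0 1 0 0; 0 0 1 0; 0 0 0 1]
det M = -1; M⁻¹ = [-1 2 0 0; 0 1 0 0; 0 0 1 0; 0 0 0 1]
M⁻¹ · (7, 1, -1)ᵀ = (-5, 1, -1)ᵀ

p = (-5, 1, -1)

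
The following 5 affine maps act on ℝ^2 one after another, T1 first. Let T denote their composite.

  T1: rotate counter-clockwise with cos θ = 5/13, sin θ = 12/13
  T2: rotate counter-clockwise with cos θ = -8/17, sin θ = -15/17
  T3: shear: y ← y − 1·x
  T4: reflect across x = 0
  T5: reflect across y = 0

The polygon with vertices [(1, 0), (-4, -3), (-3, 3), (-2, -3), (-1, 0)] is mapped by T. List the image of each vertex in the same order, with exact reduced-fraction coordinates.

T1 rotate counter-clockwise with cos θ = 5/13, sin θ = 12/13: (1, 0) → (5/13, 12/13); (-4, -3) → (16/13, -63/13); (-3, 3) → (-51/13, -21/13); (-2, -3) → (2, -3); (-1, 0) → (-5/13, -12/13)
T2 rotate counter-clockwise with cos θ = -8/17, sin θ = -15/17: (5/13, 12/13) → (140/221, -171/221); (16/13, -63/13) → (-1073/221, 264/221); (-51/13, -21/13) → (93/221, 933/221); (2, -3) → (-61/17, -6/17); (-5/13, -12/13) → (-140/221, 171/221)
T3 shear: y ← y − 1·x: (140/221, -171/221) → (140/221, -311/221); (-1073/221, 264/221) → (-1073/221, 1337/221); (93/221, 933/221) → (93/221, 840/221); (-61/17, -6/17) → (-61/17, 55/17); (-140/221, 171/221) → (-140/221, 311/221)
T4 reflect across x = 0: (140/221, -311/221) → (-140/221, -311/221); (-1073/221, 1337/221) → (1073/221, 1337/221); (93/221, 840/221) → (-93/221, 840/221); (-61/17, 55/17) → (61/17, 55/17); (-140/221, 311/221) → (140/221, 311/221)
T5 reflect across y = 0: (-140/221, -311/221) → (-140/221, 311/221); (1073/221, 1337/221) → (1073/221, -1337/221); (-93/221, 840/221) → (-93/221, -840/221); (61/17, 55/17) → (61/17, -55/17); (140/221, 311/221) → (140/221, -311/221)

image vertices: (-140/221, 311/221), (1073/221, -1337/221), (-93/221, -840/221), (61/17, -55/17), (140/221, -311/221)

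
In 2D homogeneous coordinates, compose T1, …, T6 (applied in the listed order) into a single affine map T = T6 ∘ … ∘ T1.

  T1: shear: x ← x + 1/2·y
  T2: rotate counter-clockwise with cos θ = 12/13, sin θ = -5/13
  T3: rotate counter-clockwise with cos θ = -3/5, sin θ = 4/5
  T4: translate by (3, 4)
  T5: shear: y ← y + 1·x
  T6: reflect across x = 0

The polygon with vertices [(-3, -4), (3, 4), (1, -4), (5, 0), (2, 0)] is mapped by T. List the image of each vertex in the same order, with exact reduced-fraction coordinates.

image vertices: (-527/65, 536/65), (137/65, 374/65), (-463/65, 724/65), (-23/13, 138/13), (-163/65, 549/65)

T1 shear: x ← x + 1/2·y: (-3, -4) → (-5, -4); (3, 4) → (5, 4); (1, -4) → (-1, -4); (5, 0) → (5, 0); (2, 0) → (2, 0)
T2 rotate counter-clockwise with cos θ = 12/13, sin θ = -5/13: (-5, -4) → (-80/13, -23/13); (5, 4) → (80/13, 23/13); (-1, -4) → (-32/13, -43/13); (5, 0) → (60/13, -25/13); (2, 0) → (24/13, -10/13)
T3 rotate counter-clockwise with cos θ = -3/5, sin θ = 4/5: (-80/13, -23/13) → (332/65, -251/65); (80/13, 23/13) → (-332/65, 251/65); (-32/13, -43/13) → (268/65, 1/65); (60/13, -25/13) → (-16/13, 63/13); (24/13, -10/13) → (-32/65, 126/65)
T4 translate by (3, 4): (332/65, -251/65) → (527/65, 9/65); (-332/65, 251/65) → (-137/65, 511/65); (268/65, 1/65) → (463/65, 261/65); (-16/13, 63/13) → (23/13, 115/13); (-32/65, 126/65) → (163/65, 386/65)
T5 shear: y ← y + 1·x: (527/65, 9/65) → (527/65, 536/65); (-137/65, 511/65) → (-137/65, 374/65); (463/65, 261/65) → (463/65, 724/65); (23/13, 115/13) → (23/13, 138/13); (163/65, 386/65) → (163/65, 549/65)
T6 reflect across x = 0: (527/65, 536/65) → (-527/65, 536/65); (-137/65, 374/65) → (137/65, 374/65); (463/65, 724/65) → (-463/65, 724/65); (23/13, 138/13) → (-23/13, 138/13); (163/65, 549/65) → (-163/65, 549/65)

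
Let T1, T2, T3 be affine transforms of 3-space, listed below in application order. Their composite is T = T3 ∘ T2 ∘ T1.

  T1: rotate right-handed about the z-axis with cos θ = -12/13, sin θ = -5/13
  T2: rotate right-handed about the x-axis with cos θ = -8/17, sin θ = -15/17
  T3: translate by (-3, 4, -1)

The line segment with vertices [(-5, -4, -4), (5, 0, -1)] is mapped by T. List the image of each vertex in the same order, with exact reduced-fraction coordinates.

image vertices: (1/13, -480/221, -900/221), (-99/13, 889/221, 258/221)

T1 rotate right-handed about the z-axis with cos θ = -12/13, sin θ = -5/13: (-5, -4, -4) → (40/13, 73/13, -4); (5, 0, -1) → (-60/13, -25/13, -1)
T2 rotate right-handed about the x-axis with cos θ = -8/17, sin θ = -15/17: (40/13, 73/13, -4) → (40/13, -1364/221, -679/221); (-60/13, -25/13, -1) → (-60/13, 5/221, 479/221)
T3 translate by (-3, 4, -1): (40/13, -1364/221, -679/221) → (1/13, -480/221, -900/221); (-60/13, 5/221, 479/221) → (-99/13, 889/221, 258/221)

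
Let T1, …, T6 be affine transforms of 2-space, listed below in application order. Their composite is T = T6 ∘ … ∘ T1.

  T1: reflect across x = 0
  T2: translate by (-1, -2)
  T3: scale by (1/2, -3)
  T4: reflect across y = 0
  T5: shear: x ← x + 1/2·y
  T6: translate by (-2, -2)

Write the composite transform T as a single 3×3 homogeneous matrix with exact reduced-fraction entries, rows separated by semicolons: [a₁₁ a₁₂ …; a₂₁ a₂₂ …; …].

T = [-1/2 3/2 -11/2; 0 3 -8; 0 0 1]

T1 = [-1 0 0; 0 1 0; 0 0 1]
T2·T1 = [-1 0 -1; 0 1 -2; 0 0 1]
T3·…·T1 = [-1/2 0 -1/2; 0 -3 6; 0 0 1]
T4·…·T1 = [-1/2 0 -1/2; 0 3 -6; 0 0 1]
T5·…·T1 = [-1/2 3/2 -7/2; 0 3 -6; 0 0 1]
T6·…·T1 = [-1/2 3/2 -11/2; 0 3 -8; 0 0 1]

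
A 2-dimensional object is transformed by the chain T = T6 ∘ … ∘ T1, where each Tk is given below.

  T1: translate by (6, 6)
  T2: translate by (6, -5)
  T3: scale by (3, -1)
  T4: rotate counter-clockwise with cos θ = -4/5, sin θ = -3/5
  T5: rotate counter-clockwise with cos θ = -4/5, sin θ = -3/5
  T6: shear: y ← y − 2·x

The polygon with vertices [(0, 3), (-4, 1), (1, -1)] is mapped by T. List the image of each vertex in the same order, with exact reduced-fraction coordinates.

T1 translate by (6, 6): (0, 3) → (6, 9); (-4, 1) → (2, 7); (1, -1) → (7, 5)
T2 translate by (6, -5): (6, 9) → (12, 4); (2, 7) → (8, 2); (7, 5) → (13, 0)
T3 scale by (3, -1): (12, 4) → (36, -4); (8, 2) → (24, -2); (13, 0) → (39, 0)
T4 rotate counter-clockwise with cos θ = -4/5, sin θ = -3/5: (36, -4) → (-156/5, -92/5); (24, -2) → (-102/5, -64/5); (39, 0) → (-156/5, -117/5)
T5 rotate counter-clockwise with cos θ = -4/5, sin θ = -3/5: (-156/5, -92/5) → (348/25, 836/25); (-102/5, -64/5) → (216/25, 562/25); (-156/5, -117/5) → (273/25, 936/25)
T6 shear: y ← y − 2·x: (348/25, 836/25) → (348/25, 28/5); (216/25, 562/25) → (216/25, 26/5); (273/25, 936/25) → (273/25, 78/5)

image vertices: (348/25, 28/5), (216/25, 26/5), (273/25, 78/5)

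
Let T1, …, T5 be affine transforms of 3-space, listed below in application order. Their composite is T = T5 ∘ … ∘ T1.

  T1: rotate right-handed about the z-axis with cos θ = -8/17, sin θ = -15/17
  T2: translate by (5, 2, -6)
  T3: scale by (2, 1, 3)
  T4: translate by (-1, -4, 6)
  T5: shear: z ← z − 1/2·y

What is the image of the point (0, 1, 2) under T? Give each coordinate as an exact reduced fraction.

T1 rotate right-handed about the z-axis with cos θ = -8/17, sin θ = -15/17: (0, 1, 2) → (15/17, -8/17, 2)
T2 translate by (5, 2, -6): (15/17, -8/17, 2) → (100/17, 26/17, -4)
T3 scale by (2, 1, 3): (100/17, 26/17, -4) → (200/17, 26/17, -12)
T4 translate by (-1, -4, 6): (200/17, 26/17, -12) → (183/17, -42/17, -6)
T5 shear: z ← z − 1/2·y: (183/17, -42/17, -6) → (183/17, -42/17, -81/17)

T(p) = (183/17, -42/17, -81/17)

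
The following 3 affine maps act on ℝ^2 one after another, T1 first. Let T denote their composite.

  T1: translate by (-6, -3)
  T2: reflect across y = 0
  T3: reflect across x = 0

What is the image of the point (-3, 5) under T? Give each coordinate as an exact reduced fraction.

T1 translate by (-6, -3): (-3, 5) → (-9, 2)
T2 reflect across y = 0: (-9, 2) → (-9, -2)
T3 reflect across x = 0: (-9, -2) → (9, -2)

T(p) = (9, -2)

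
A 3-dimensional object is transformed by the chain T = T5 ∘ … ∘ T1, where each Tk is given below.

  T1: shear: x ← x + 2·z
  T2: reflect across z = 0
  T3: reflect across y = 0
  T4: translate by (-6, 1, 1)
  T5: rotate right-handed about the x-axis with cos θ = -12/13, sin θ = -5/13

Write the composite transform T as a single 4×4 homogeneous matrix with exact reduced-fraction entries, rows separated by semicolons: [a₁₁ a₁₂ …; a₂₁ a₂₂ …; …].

T = [1 0 2 -6; 0 12/13 -5/13 -7/13; 0 5/13 12/13 -17/13; 0 0 0 1]

T1 = [1 0 2 0; 0 1 0 0; 0 0 1 0; 0 0 0 1]
T2·T1 = [1 0 2 0; 0 1 0 0; 0 0 -1 0; 0 0 0 1]
T3·…·T1 = [1 0 2 0; 0 -1 0 0; 0 0 -1 0; 0 0 0 1]
T4·…·T1 = [1 0 2 -6; 0 -1 0 1; 0 0 -1 1; 0 0 0 1]
T5·…·T1 = [1 0 2 -6; 0 12/13 -5/13 -7/13; 0 5/13 12/13 -17/13; 0 0 0 1]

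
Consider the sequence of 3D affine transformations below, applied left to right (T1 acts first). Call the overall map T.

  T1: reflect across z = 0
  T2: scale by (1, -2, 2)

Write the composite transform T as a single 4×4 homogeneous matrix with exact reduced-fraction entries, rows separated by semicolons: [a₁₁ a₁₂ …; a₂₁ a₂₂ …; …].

T = [1 0 0 0; 0 -2 0 0; 0 0 -2 0; 0 0 0 1]

T1 = [1 0 0 0; 0 1 0 0; 0 0 -1 0; 0 0 0 1]
T2·T1 = [1 0 0 0; 0 -2 0 0; 0 0 -2 0; 0 0 0 1]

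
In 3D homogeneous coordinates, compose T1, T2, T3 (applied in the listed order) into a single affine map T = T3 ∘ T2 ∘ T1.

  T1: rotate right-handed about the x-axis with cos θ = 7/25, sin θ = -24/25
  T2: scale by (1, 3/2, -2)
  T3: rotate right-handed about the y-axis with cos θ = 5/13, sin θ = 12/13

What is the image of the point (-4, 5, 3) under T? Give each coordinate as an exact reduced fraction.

T1 rotate right-handed about the x-axis with cos θ = 7/25, sin θ = -24/25: (-4, 5, 3) → (-4, 107/25, -99/25)
T2 scale by (1, 3/2, -2): (-4, 107/25, -99/25) → (-4, 321/50, 198/25)
T3 rotate right-handed about the y-axis with cos θ = 5/13, sin θ = 12/13: (-4, 321/50, 198/25) → (1876/325, 321/50, 438/65)

T(p) = (1876/325, 321/50, 438/65)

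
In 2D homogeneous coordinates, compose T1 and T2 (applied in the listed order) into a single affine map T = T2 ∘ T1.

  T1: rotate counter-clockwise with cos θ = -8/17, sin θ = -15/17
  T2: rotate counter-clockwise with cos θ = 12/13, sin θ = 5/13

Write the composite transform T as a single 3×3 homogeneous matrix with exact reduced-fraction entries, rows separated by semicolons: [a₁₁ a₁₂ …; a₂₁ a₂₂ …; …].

T1 = [-8/17 15/17 0; -15/17 -8/17 0; 0 0 1]
T2·T1 = [-21/221 220/221 0; -220/221 -21/221 0; 0 0 1]

T = [-21/221 220/221 0; -220/221 -21/221 0; 0 0 1]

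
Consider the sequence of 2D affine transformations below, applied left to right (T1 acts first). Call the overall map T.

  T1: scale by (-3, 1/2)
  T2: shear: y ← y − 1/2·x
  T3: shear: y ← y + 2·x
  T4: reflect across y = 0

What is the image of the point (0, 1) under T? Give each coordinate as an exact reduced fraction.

T(p) = (0, -1/2)

T1 scale by (-3, 1/2): (0, 1) → (0, 1/2)
T2 shear: y ← y − 1/2·x: (0, 1/2) → (0, 1/2)
T3 shear: y ← y + 2·x: (0, 1/2) → (0, 1/2)
T4 reflect across y = 0: (0, 1/2) → (0, -1/2)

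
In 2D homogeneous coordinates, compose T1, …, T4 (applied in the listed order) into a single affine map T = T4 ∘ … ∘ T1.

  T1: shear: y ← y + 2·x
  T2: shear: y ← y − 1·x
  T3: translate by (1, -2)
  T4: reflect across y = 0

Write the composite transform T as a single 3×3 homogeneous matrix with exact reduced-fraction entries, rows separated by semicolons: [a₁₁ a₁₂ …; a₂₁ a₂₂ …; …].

T1 = [1 0 0; 2 1 0; 0 0 1]
T2·T1 = [1 0 0; 1 1 0; 0 0 1]
T3·…·T1 = [1 0 1; 1 1 -2; 0 0 1]
T4·…·T1 = [1 0 1; -1 -1 2; 0 0 1]

T = [1 0 1; -1 -1 2; 0 0 1]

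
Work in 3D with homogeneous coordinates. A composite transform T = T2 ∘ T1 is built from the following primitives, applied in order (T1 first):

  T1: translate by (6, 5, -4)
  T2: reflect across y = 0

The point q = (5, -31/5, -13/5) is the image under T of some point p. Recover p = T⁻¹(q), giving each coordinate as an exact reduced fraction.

T1 = [1 0 0 6; 0 1 0 5; 0 0 1 -4; 0 0 0 1]
T2·T1 = [1 0 0 6; 0 -1 0 -5; 0 0 1 -4; 0 0 0 1]
det M = -1; M⁻¹ = [1 0 0 -6; 0 -1 0 -5; 0 0 1 4; 0 0 0 1]
M⁻¹ · (5, -31/5, -13/5)ᵀ = (-1, 6/5, 7/5)ᵀ

p = (-1, 6/5, 7/5)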